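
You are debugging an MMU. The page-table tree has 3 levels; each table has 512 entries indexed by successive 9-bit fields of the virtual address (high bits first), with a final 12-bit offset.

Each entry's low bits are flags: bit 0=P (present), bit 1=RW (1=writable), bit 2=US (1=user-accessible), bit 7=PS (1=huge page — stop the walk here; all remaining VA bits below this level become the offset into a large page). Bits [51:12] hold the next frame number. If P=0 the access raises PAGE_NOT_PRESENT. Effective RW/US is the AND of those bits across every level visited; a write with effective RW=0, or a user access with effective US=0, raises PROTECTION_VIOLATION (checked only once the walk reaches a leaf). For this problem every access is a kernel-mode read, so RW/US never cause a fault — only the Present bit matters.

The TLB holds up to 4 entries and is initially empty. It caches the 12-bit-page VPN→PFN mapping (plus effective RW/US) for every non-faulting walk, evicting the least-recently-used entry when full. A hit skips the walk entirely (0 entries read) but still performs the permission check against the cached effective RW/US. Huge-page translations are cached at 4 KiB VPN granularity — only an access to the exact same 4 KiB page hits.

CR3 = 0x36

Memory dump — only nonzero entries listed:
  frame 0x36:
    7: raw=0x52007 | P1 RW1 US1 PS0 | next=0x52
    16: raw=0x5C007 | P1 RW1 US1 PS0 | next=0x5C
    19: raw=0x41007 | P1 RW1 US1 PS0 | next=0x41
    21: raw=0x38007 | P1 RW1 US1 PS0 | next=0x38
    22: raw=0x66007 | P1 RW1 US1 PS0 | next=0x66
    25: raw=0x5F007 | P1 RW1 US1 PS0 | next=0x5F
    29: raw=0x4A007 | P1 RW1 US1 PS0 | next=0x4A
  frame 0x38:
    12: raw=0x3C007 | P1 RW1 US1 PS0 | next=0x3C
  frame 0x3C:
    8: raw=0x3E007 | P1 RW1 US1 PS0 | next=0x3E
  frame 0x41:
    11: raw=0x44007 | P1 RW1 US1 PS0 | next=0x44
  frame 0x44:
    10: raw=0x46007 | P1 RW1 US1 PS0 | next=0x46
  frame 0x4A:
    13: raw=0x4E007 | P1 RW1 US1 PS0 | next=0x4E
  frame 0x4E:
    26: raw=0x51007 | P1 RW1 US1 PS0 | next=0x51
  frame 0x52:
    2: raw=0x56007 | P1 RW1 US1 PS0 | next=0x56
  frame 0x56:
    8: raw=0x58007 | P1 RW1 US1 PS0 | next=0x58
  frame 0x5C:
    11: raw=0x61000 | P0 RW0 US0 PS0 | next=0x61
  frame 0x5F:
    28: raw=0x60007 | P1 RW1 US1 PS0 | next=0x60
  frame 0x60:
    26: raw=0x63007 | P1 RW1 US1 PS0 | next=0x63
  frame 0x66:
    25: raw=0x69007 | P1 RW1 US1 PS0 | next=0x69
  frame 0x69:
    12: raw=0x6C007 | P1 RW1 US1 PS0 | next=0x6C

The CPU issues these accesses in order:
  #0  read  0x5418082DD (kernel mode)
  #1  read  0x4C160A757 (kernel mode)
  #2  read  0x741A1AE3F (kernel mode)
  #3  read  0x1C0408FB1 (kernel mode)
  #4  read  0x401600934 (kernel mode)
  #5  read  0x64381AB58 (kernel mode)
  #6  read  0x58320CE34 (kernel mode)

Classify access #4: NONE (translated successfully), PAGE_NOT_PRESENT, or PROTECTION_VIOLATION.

Per-access translation:
#0 VA=0x5418082DD (r,kernel):
  L0 @0x36[21] → 0x38007  P=1,RW=1,US=1,PS=0
  L1 @0x38[12] → 0x3C007  P=1,RW=1,US=1,PS=0
  L2 @0x3C[8] → 0x3E007  P=1,RW=1,US=1,PS=0
  ✓ 0x3E2DD  — 3 lookups
#1 VA=0x4C160A757 (r,kernel):
  L0 @0x36[19] → 0x41007  P=1,RW=1,US=1,PS=0
  L1 @0x41[11] → 0x44007  P=1,RW=1,US=1,PS=0
  L2 @0x44[10] → 0x46007  P=1,RW=1,US=1,PS=0
  ✓ 0x46757  — 3 lookups
#2 VA=0x741A1AE3F (r,kernel):
  L0 @0x36[29] → 0x4A007  P=1,RW=1,US=1,PS=0
  L1 @0x4A[13] → 0x4E007  P=1,RW=1,US=1,PS=0
  L2 @0x4E[26] → 0x51007  P=1,RW=1,US=1,PS=0
  ✓ 0x51E3F  — 3 lookups
#3 VA=0x1C0408FB1 (r,kernel):
  L0 @0x36[7] → 0x52007  P=1,RW=1,US=1,PS=0
  L1 @0x52[2] → 0x56007  P=1,RW=1,US=1,PS=0
  L2 @0x56[8] → 0x58007  P=1,RW=1,US=1,PS=0
  ✓ 0x58FB1  — 3 lookups
#4 VA=0x401600934 (r,kernel):
  L0 @0x36[16] → 0x5C007  P=1,RW=1,US=1,PS=0
  L1 @0x5C[11] → 0x61000  P=0,RW=0,US=0,PS=0
  → PAGE_NOT_PRESENT  (2 entries read)
#5 VA=0x64381AB58 (r,kernel):
  L0 @0x36[25] → 0x5F007  P=1,RW=1,US=1,PS=0
  L1 @0x5F[28] → 0x60007  P=1,RW=1,US=1,PS=0
  L2 @0x60[26] → 0x63007  P=1,RW=1,US=1,PS=0
  ✓ 0x63B58  — 3 lookups
#6 VA=0x58320CE34 (r,kernel):
  L0 @0x36[22] → 0x66007  P=1,RW=1,US=1,PS=0
  L1 @0x66[25] → 0x69007  P=1,RW=1,US=1,PS=0
  L2 @0x69[12] → 0x6C007  P=1,RW=1,US=1,PS=0
  ✓ 0x6CE34  — 3 lookups

Access #4 fault: PAGE_NOT_PRESENT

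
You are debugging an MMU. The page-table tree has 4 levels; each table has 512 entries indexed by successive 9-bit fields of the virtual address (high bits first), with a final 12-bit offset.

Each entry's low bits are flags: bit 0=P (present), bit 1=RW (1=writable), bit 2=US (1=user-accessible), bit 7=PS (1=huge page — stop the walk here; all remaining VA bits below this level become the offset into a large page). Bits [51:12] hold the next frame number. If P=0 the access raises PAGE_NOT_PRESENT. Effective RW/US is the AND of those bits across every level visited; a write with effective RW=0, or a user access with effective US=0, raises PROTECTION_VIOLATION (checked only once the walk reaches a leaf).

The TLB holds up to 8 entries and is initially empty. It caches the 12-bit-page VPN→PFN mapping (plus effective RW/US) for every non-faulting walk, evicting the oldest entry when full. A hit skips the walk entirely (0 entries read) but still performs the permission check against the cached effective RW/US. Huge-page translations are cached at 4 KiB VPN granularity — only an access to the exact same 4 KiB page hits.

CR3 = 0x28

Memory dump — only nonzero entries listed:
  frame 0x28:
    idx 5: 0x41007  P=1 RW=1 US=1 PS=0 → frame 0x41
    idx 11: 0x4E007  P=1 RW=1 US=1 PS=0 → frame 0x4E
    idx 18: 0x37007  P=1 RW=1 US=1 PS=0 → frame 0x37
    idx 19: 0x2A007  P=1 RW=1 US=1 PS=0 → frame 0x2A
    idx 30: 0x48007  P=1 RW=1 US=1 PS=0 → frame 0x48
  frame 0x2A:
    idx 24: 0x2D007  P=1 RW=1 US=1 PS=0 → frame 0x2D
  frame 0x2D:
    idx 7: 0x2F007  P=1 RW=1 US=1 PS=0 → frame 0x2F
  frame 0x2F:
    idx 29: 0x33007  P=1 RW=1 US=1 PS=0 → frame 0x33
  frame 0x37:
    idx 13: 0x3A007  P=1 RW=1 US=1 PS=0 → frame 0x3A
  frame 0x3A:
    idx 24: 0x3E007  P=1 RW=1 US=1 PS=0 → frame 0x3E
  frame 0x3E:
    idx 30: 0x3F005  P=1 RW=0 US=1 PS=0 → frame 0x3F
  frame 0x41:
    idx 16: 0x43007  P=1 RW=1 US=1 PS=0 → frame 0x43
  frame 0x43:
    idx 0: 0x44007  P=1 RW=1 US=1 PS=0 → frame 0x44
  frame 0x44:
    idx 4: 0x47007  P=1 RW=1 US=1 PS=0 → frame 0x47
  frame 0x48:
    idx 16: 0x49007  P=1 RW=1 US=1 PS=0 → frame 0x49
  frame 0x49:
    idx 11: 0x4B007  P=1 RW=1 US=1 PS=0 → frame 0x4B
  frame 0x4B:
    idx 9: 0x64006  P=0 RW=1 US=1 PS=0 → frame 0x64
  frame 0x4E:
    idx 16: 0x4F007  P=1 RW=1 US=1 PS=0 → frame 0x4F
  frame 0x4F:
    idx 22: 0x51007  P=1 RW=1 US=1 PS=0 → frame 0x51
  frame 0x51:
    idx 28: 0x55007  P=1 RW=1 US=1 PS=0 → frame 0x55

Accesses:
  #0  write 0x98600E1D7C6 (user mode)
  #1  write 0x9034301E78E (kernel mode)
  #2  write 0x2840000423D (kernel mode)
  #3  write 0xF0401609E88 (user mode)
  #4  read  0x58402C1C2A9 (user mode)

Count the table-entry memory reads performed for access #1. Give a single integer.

Walk each access:
#0 VA=0x98600E1D7C6 (w,user):
  L0 @0x28[19] → 0x2A007  P=1,RW=1,US=1,PS=0
  L1 @0x2A[24] → 0x2D007  P=1,RW=1,US=1,PS=0
  L2 @0x2D[7] → 0x2F007  P=1,RW=1,US=1,PS=0
  L3 @0x2F[29] → 0x33007  P=1,RW=1,US=1,PS=0
  ✓ 0x337C6  — 4 lookups
#1 VA=0x9034301E78E (w,kernel):
  L0 @0x28[18] → 0x37007  P=1,RW=1,US=1,PS=0
  L1 @0x37[13] → 0x3A007  P=1,RW=1,US=1,PS=0
  L2 @0x3A[24] → 0x3E007  P=1,RW=1,US=1,PS=0
  L3 @0x3E[30] → 0x3F005  P=1,RW=0,US=1,PS=0
  ⇒ fault: PROTECTION_VIOLATION  — 4 lookups
#2 VA=0x2840000423D (w,kernel):
  L0 @0x28[5] → 0x41007  P=1,RW=1,US=1,PS=0
  L1 @0x41[16] → 0x43007  P=1,RW=1,US=1,PS=0
  L2 @0x43[0] → 0x44007  P=1,RW=1,US=1,PS=0
  L3 @0x44[4] → 0x47007  P=1,RW=1,US=1,PS=0
  ✓ 0x4723D  — 4 lookups
#3 VA=0xF0401609E88 (w,user):
  L0 @0x28[30] → 0x48007  P=1,RW=1,US=1,PS=0
  L1 @0x48[16] → 0x49007  P=1,RW=1,US=1,PS=0
  L2 @0x49[11] → 0x4B007  P=1,RW=1,US=1,PS=0
  L3 @0x4B[9] → 0x64006  P=0,RW=1,US=1,PS=0
  ⇒ fault: PAGE_NOT_PRESENT  — 4 lookups
#4 VA=0x58402C1C2A9 (r,user):
  L0 @0x28[11] → 0x4E007  P=1,RW=1,US=1,PS=0
  L1 @0x4E[16] → 0x4F007  P=1,RW=1,US=1,PS=0
  L2 @0x4F[22] → 0x51007  P=1,RW=1,US=1,PS=0
  L3 @0x51[28] → 0x55007  P=1,RW=1,US=1,PS=0
  ✓ 0x552A9  — 4 lookups

Entries read for #1: 4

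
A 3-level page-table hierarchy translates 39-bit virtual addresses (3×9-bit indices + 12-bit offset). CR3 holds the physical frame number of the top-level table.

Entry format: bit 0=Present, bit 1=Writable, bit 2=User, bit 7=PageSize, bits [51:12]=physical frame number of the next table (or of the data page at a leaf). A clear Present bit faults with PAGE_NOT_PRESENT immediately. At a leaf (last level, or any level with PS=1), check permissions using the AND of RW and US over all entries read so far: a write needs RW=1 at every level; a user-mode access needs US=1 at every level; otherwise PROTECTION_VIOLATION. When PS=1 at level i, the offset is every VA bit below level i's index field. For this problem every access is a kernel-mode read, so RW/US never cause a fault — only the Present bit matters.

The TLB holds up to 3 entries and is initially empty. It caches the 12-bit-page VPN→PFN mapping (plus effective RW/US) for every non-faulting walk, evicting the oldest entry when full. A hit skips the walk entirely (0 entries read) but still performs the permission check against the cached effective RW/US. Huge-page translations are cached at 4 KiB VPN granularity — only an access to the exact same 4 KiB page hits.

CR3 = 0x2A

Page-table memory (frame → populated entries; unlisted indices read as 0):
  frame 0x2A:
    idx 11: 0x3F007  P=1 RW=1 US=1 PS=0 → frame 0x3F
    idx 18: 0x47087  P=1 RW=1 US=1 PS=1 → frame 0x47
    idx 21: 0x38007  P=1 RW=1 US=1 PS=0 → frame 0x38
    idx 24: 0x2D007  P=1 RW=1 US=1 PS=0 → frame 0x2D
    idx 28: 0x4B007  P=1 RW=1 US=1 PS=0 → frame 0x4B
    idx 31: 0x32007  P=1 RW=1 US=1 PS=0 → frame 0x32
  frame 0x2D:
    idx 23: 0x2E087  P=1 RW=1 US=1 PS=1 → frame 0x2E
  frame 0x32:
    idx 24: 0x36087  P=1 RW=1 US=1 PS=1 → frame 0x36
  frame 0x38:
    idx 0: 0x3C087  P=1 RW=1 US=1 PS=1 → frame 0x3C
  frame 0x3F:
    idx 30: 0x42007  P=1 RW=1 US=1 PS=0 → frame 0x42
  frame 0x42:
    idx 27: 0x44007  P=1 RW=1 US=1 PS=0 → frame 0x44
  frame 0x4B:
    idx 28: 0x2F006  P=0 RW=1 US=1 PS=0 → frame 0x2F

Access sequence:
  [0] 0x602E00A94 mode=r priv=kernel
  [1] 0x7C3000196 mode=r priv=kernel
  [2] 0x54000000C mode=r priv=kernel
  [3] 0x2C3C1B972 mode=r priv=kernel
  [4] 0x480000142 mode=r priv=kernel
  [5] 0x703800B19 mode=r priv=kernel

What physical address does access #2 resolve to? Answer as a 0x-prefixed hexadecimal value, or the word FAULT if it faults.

Per-access translation:
#0 VA=0x602E00A94 (r,kernel):
  [0] read 0x2A idx=24: raw=0x2D007 flags P=1 W=1 U=1 S=0
  [1] read 0x2D idx=23: raw=0x2E087 flags P=1 W=1 U=1 S=1
  ⇒ phys 0x2EA94 (huge @L1)  [2 reads]
#1 VA=0x7C3000196 (r,kernel):
  [0] read 0x2A idx=31: raw=0x32007 flags P=1 W=1 U=1 S=0
  [1] read 0x32 idx=24: raw=0x36087 flags P=1 W=1 U=1 S=1
  ⇒ phys 0x36196 (huge @L1)  [2 reads]
#2 VA=0x54000000C (r,kernel):
  [0] read 0x2A idx=21: raw=0x38007 flags P=1 W=1 U=1 S=0
  [1] read 0x38 idx=0: raw=0x3C087 flags P=1 W=1 U=1 S=1
  ⇒ phys 0x3C00C (huge @L1)  [2 reads]
#3 VA=0x2C3C1B972 (r,kernel):
  [0] read 0x2A idx=11: raw=0x3F007 flags P=1 W=1 U=1 S=0
  [1] read 0x3F idx=30: raw=0x42007 flags P=1 W=1 U=1 S=0
  [2] read 0x42 idx=27: raw=0x44007 flags P=1 W=1 U=1 S=0
  ⇒ phys 0x44972  [3 reads]
#4 VA=0x480000142 (r,kernel):
  [0] read 0x2A idx=18: raw=0x47087 flags P=1 W=1 U=1 S=1
  ⇒ phys 0x47142 (huge @L0)  [1 reads]
#5 VA=0x703800B19 (r,kernel):
  [0] read 0x2A idx=28: raw=0x4B007 flags P=1 W=1 U=1 S=0
  [1] read 0x4B idx=28: raw=0x2F006 flags P=0 W=1 U=1 S=0
  ✗ PAGE_NOT_PRESENT  [2 reads]

Access #2 PA: 0x3C00C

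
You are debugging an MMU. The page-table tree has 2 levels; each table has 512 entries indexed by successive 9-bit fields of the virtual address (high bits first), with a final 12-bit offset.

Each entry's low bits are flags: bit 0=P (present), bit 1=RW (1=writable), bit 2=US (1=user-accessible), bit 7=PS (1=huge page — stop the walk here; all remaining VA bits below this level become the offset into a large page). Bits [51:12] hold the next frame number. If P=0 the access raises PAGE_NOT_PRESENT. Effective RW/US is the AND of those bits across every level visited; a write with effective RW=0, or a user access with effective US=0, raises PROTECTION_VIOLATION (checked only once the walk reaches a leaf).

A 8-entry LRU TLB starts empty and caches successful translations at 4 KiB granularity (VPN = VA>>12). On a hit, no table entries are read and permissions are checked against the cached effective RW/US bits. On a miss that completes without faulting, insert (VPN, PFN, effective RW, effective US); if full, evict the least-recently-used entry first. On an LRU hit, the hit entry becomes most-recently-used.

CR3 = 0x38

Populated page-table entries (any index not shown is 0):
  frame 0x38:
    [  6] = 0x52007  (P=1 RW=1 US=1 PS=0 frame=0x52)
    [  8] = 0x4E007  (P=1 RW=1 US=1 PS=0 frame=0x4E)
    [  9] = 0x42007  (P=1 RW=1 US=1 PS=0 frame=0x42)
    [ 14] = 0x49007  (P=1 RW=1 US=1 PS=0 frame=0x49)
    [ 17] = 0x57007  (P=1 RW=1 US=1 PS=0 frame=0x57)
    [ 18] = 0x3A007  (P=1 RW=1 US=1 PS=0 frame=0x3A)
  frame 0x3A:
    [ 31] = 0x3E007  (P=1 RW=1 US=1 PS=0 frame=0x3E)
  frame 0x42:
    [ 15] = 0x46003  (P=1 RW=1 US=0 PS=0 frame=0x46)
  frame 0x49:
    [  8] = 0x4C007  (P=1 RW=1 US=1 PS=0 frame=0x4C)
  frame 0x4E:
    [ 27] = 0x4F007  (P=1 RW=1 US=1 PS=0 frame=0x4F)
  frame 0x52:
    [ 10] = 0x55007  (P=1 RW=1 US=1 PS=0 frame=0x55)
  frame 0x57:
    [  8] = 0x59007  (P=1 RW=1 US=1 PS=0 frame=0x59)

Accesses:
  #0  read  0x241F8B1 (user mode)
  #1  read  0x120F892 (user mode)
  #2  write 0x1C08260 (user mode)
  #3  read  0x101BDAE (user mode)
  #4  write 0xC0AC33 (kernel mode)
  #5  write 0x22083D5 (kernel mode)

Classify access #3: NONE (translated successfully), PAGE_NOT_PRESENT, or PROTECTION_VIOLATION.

Per-access translation:
#0 VA=0x241F8B1 (r,user):
  L0 @0x38[18] → 0x3A007  P=1,RW=1,US=1,PS=0
  L1 @0x3A[31] → 0x3E007  P=1,RW=1,US=1,PS=0
  ⇒ phys 0x3E8B1  [2 reads]
#1 VA=0x120F892 (r,user):
  L0 @0x38[9] → 0x42007  P=1,RW=1,US=1,PS=0
  L1 @0x42[15] → 0x46003  P=1,RW=1,US=0,PS=0
  ⇒ fault: PROTECTION_VIOLATION  — 2 lookups
#2 VA=0x1C08260 (w,user):
  L0 @0x38[14] → 0x49007  P=1,RW=1,US=1,PS=0
  L1 @0x49[8] → 0x4C007  P=1,RW=1,US=1,PS=0
  ⇒ phys 0x4C260  [2 reads]
#3 VA=0x101BDAE (r,user):
  L0 @0x38[8] → 0x4E007  P=1,RW=1,US=1,PS=0
  L1 @0x4E[27] → 0x4F007  P=1,RW=1,US=1,PS=0
  ⇒ phys 0x4FDAE  [2 reads]
#4 VA=0xC0AC33 (w,kernel):
  L0 @0x38[6] → 0x52007  P=1,RW=1,US=1,PS=0
  L1 @0x52[10] → 0x55007  P=1,RW=1,US=1,PS=0
  ⇒ phys 0x55C33  [2 reads]
#5 VA=0x22083D5 (w,kernel):
  L0 @0x38[17] → 0x57007  P=1,RW=1,US=1,PS=0
  L1 @0x57[8] → 0x59007  P=1,RW=1,US=1,PS=0
  ⇒ phys 0x593D5  [2 reads]

Access #3 fault: NONE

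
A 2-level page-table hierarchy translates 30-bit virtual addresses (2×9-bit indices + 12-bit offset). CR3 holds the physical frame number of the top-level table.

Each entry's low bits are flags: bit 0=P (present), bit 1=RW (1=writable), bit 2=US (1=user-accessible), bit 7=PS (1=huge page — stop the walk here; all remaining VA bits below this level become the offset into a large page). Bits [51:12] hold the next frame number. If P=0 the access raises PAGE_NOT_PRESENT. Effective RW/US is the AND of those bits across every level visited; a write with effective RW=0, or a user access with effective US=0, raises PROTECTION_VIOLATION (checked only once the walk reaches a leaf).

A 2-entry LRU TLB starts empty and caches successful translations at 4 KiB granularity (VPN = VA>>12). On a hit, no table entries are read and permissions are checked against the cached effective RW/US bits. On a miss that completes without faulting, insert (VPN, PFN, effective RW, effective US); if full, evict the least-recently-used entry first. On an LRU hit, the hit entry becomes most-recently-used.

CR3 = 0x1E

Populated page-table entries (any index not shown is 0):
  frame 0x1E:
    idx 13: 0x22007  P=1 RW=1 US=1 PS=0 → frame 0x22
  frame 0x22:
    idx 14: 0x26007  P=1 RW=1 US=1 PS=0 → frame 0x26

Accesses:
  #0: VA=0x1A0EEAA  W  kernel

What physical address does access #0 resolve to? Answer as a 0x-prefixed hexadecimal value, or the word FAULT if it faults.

Per-access translation:
#0 VA=0x1A0EEAA (w,kernel):
  L0: frame=0x1E idx=13 entry=0x22007 [P=1 RW=1 US=1 PS=0]
  L1: frame=0x22 idx=14 entry=0x26007 [P=1 RW=1 US=1 PS=0]
  ⇒ phys 0x26EAA  [2 reads]

Access #0 PA: 0x26EAA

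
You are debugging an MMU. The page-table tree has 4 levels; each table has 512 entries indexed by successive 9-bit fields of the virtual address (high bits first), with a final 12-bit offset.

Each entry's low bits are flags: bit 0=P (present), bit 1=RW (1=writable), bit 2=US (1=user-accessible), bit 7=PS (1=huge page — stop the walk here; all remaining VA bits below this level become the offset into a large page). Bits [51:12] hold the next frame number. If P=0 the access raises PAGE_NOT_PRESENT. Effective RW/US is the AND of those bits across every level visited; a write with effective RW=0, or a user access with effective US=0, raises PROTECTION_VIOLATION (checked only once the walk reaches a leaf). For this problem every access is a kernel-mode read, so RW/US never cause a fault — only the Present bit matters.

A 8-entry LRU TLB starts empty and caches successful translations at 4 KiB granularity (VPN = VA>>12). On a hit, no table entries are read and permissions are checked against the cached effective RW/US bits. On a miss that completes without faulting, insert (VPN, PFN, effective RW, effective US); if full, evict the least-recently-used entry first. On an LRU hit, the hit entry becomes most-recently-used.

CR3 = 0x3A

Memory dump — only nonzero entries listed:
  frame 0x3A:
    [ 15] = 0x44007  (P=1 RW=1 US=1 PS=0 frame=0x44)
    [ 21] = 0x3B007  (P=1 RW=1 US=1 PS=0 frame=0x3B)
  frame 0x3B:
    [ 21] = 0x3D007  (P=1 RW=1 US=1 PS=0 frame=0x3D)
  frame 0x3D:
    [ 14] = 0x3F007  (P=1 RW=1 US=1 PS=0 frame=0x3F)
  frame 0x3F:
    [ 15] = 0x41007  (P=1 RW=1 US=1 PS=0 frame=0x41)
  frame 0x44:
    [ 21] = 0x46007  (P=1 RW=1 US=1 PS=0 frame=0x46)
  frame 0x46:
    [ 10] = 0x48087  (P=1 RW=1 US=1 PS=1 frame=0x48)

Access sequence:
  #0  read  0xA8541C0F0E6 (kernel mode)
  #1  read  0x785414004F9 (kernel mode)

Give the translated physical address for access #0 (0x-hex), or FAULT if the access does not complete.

Per-access translation:
#0 VA=0xA8541C0F0E6 (r,kernel):
  lvl0: tbl 0x3A, slot 21 ⇒ 0x3B007 (P1/RW1/US1/PS0)
  lvl1: tbl 0x3B, slot 21 ⇒ 0x3D007 (P1/RW1/US1/PS0)
  lvl2: tbl 0x3D, slot 14 ⇒ 0x3F007 (P1/RW1/US1/PS0)
  lvl3: tbl 0x3F, slot 15 ⇒ 0x41007 (P1/RW1/US1/PS0)
  ⇒ phys 0x410E6  [4 reads]
#1 VA=0x785414004F9 (r,kernel):
  lvl0: tbl 0x3A, slot 15 ⇒ 0x44007 (P1/RW1/US1/PS0)
  lvl1: tbl 0x44, slot 21 ⇒ 0x46007 (P1/RW1/US1/PS0)
  lvl2: tbl 0x46, slot 10 ⇒ 0x48087 (P1/RW1/US1/PS1)
  ⇒ phys 0x484F9 (huge @L2)  [3 reads]

Access #0 PA: 0x410E6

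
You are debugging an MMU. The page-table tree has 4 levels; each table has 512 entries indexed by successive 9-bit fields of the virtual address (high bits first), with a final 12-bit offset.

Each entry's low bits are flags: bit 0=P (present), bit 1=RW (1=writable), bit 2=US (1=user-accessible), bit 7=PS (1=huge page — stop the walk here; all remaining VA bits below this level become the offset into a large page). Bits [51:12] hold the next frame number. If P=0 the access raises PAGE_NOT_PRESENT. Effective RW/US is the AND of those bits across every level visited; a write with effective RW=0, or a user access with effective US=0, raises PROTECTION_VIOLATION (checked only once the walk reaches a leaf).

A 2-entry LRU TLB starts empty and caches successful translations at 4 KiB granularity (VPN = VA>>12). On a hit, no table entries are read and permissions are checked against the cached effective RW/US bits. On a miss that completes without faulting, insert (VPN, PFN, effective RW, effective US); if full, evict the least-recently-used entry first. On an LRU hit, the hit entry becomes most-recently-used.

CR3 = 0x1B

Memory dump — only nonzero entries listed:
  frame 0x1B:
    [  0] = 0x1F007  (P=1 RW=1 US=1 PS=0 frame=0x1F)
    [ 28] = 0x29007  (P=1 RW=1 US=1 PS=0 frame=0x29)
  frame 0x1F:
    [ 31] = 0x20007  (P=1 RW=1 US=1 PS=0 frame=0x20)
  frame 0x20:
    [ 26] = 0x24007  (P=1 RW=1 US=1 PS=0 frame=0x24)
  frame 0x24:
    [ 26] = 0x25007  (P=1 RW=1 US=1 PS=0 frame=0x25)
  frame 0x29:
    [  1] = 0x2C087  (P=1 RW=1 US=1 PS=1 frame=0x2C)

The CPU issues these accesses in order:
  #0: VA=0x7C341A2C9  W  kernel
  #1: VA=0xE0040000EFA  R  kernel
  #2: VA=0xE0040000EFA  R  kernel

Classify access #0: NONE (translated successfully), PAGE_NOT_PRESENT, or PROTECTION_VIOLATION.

Walk each access:
#0 VA=0x7C341A2C9 (w,kernel):
  L0: frame=0x1B idx=0 entry=0x1F007 [P=1 RW=1 US=1 PS=0]
  L1: frame=0x1F idx=31 entry=0x20007 [P=1 RW=1 US=1 PS=0]
  L2: frame=0x20 idx=26 entry=0x24007 [P=1 RW=1 US=1 PS=0]
  L3: frame=0x24 idx=26 entry=0x25007 [P=1 RW=1 US=1 PS=0]
  → PA=0x252C9  (4 entries read)
#1 VA=0xE0040000EFA (r,kernel):
  L0: frame=0x1B idx=28 entry=0x29007 [P=1 RW=1 US=1 PS=0]
  L1: frame=0x29 idx=1 entry=0x2C087 [P=1 RW=1 US=1 PS=1]
  → PA=0x2CEFA (huge @L1)  (2 entries read)
#2 VA=0xE0040000EFA (r,kernel):
  TLB hit vpn=0xE0040000 → PA=0x2CEFA

Access #0 fault: NONE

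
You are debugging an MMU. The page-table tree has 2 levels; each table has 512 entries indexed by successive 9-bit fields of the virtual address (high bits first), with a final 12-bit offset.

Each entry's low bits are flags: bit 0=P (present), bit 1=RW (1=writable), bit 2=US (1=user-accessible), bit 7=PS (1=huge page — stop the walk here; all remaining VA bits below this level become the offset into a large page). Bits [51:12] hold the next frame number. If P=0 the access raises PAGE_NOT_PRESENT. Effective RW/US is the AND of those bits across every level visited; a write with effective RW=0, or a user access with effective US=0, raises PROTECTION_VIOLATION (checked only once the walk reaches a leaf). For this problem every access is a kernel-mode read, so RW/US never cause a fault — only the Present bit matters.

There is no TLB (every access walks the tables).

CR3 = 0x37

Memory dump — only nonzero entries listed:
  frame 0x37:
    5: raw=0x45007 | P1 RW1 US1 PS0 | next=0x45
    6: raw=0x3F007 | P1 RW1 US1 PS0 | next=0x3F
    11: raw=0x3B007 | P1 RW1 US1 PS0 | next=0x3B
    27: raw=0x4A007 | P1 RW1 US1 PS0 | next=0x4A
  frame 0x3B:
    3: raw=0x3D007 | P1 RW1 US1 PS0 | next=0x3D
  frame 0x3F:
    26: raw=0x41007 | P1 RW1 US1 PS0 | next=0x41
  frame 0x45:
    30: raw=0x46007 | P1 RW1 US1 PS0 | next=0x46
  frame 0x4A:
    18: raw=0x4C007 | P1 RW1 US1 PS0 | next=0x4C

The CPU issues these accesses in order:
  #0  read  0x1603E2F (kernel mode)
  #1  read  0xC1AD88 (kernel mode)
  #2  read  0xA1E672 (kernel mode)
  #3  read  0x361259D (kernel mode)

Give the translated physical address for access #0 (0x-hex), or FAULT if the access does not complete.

Walk each access:
#0 VA=0x1603E2F (r,kernel):
  [0] read 0x37 idx=11: raw=0x3B007 flags P=1 W=1 U=1 S=0
  [1] read 0x3B idx=3: raw=0x3D007 flags P=1 W=1 U=1 S=0
  ⇒ phys 0x3DE2F  [2 reads]
#1 VA=0xC1AD88 (r,kernel):
  [0] read 0x37 idx=6: raw=0x3F007 flags P=1 W=1 U=1 S=0
  [1] read 0x3F idx=26: raw=0x41007 flags P=1 W=1 U=1 S=0
  ⇒ phys 0x41D88  [2 reads]
#2 VA=0xA1E672 (r,kernel):
  [0] read 0x37 idx=5: raw=0x45007 flags P=1 W=1 U=1 S=0
  [1] read 0x45 idx=30: raw=0x46007 flags P=1 W=1 U=1 S=0
  ⇒ phys 0x46672  [2 reads]
#3 VA=0x361259D (r,kernel):
  [0] read 0x37 idx=27: raw=0x4A007 flags P=1 W=1 U=1 S=0
  [1] read 0x4A idx=18: raw=0x4C007 flags P=1 W=1 U=1 S=0
  ⇒ phys 0x4C59D  [2 reads]

Access #0 PA: 0x3DE2F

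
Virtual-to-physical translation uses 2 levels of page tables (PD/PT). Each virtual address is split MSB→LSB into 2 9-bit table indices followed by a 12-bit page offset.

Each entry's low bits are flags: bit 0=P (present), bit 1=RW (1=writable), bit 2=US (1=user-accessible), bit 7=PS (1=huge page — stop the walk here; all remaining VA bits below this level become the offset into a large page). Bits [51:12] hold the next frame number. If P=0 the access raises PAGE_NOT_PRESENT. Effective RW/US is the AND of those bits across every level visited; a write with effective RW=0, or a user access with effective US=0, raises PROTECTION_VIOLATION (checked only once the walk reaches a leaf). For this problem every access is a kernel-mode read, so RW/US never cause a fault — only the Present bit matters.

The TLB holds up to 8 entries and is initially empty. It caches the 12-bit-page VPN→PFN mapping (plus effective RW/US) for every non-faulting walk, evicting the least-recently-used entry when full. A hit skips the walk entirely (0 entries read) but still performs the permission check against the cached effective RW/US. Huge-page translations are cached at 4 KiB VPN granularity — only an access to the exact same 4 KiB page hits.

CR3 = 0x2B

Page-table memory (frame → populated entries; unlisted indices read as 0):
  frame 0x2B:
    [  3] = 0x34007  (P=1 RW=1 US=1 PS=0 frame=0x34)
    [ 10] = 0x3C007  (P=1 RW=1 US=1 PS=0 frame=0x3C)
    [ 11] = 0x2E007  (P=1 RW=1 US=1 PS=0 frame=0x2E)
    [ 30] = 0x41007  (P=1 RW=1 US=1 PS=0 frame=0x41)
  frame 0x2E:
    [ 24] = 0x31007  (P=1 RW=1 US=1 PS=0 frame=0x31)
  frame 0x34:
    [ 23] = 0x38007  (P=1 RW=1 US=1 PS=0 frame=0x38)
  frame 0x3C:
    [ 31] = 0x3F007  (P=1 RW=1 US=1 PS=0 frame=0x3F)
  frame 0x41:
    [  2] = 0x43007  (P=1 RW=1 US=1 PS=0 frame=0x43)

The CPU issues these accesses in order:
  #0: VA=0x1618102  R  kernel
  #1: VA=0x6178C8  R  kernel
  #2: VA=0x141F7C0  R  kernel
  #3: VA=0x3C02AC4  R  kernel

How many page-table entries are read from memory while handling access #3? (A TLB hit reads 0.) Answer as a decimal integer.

Trace:
#0 VA=0x1618102 (r,kernel):
  [0] read 0x2B idx=11: raw=0x2E007 flags P=1 W=1 U=1 S=0
  [1] read 0x2E idx=24: raw=0x31007 flags P=1 W=1 U=1 S=0
  ⇒ phys 0x31102  [2 reads]
#1 VA=0x6178C8 (r,kernel):
  [0] read 0x2B idx=3: raw=0x34007 flags P=1 W=1 U=1 S=0
  [1] read 0x34 idx=23: raw=0x38007 flags P=1 W=1 U=1 S=0
  ⇒ phys 0x388C8  [2 reads]
#2 VA=0x141F7C0 (r,kernel):
  [0] read 0x2B idx=10: raw=0x3C007 flags P=1 W=1 U=1 S=0
  [1] read 0x3C idx=31: raw=0x3F007 flags P=1 W=1 U=1 S=0
  ⇒ phys 0x3F7C0  [2 reads]
#3 VA=0x3C02AC4 (r,kernel):
  [0] read 0x2B idx=30: raw=0x41007 flags P=1 W=1 U=1 S=0
  [1] read 0x41 idx=2: raw=0x43007 flags P=1 W=1 U=1 S=0
  ⇒ phys 0x43AC4  [2 reads]

Entries read for #3: 2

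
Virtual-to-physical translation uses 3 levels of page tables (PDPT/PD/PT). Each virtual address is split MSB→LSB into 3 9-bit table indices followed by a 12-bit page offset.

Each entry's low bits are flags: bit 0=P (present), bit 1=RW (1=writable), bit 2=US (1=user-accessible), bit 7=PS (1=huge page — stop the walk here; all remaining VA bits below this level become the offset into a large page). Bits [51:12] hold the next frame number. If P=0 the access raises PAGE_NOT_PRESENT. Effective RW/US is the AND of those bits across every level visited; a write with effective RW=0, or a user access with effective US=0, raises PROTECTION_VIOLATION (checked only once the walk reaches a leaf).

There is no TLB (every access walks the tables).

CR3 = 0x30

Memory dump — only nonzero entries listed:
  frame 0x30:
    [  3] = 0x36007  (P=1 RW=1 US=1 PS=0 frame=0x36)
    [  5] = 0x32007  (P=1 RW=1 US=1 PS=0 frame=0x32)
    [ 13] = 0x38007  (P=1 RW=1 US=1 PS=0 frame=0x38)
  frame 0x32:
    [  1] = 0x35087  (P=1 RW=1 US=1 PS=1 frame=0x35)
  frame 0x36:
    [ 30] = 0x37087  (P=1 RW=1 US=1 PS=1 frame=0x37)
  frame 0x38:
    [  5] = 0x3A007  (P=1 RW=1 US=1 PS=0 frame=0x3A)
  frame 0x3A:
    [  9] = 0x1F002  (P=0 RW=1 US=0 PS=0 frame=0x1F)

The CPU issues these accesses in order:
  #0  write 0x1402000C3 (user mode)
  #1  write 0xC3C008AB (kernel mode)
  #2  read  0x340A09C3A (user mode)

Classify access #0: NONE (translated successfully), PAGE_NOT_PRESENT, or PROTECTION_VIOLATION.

Walk each access:
#0 VA=0x1402000C3 (w,user):
  L0 @0x30[5] → 0x32007  P=1,RW=1,US=1,PS=0
  L1 @0x32[1] → 0x35087  P=1,RW=1,US=1,PS=1
  ✓ 0x350C3 (huge @L1)  — 2 lookups
#1 VA=0xC3C008AB (w,kernel):
  L0 @0x30[3] → 0x36007  P=1,RW=1,US=1,PS=0
  L1 @0x36[30] → 0x37087  P=1,RW=1,US=1,PS=1
  ✓ 0x378AB (huge @L1)  — 2 lookups
#2 VA=0x340A09C3A (r,user):
  L0 @0x30[13] → 0x38007  P=1,RW=1,US=1,PS=0
  L1 @0x38[5] → 0x3A007  P=1,RW=1,US=1,PS=0
  L2 @0x3A[9] → 0x1F002  P=0,RW=1,US=0,PS=0
  → PAGE_NOT_PRESENT  (3 entries read)

Access #0 fault: NONE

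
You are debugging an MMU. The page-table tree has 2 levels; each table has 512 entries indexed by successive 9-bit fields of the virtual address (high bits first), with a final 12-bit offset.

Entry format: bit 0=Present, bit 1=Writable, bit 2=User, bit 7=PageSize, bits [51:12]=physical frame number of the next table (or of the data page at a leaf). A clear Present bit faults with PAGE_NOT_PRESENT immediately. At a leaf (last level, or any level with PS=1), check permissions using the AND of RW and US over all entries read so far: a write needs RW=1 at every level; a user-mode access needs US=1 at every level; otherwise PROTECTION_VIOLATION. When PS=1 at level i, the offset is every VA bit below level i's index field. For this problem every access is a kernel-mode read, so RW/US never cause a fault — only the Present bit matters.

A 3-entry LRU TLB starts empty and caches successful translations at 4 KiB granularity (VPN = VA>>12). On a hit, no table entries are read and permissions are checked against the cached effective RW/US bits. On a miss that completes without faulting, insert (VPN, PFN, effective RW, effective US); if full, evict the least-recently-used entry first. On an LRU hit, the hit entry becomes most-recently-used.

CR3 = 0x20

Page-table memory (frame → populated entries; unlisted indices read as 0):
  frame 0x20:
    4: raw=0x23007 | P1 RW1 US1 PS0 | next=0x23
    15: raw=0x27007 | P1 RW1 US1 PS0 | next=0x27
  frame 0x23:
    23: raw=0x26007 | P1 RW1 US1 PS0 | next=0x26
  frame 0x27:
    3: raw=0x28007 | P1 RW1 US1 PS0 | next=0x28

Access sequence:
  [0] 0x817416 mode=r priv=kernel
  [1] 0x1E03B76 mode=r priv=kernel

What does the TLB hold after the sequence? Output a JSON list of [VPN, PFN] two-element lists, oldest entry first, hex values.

Per-access translation:
#0 VA=0x817416 (r,kernel):
  lvl0: tbl 0x20, slot 4 ⇒ 0x23007 (P1/RW1/US1/PS0)
  lvl1: tbl 0x23, slot 23 ⇒ 0x26007 (P1/RW1/US1/PS0)
  ⇒ phys 0x26416  [2 reads]
#1 VA=0x1E03B76 (r,kernel):
  lvl0: tbl 0x20, slot 15 ⇒ 0x27007 (P1/RW1/US1/PS0)
  lvl1: tbl 0x27, slot 3 ⇒ 0x28007 (P1/RW1/US1/PS0)
  ⇒ phys 0x28B76  [2 reads]

TLB: [["0x817", "0x26"], ["0x1E03", "0x28"]]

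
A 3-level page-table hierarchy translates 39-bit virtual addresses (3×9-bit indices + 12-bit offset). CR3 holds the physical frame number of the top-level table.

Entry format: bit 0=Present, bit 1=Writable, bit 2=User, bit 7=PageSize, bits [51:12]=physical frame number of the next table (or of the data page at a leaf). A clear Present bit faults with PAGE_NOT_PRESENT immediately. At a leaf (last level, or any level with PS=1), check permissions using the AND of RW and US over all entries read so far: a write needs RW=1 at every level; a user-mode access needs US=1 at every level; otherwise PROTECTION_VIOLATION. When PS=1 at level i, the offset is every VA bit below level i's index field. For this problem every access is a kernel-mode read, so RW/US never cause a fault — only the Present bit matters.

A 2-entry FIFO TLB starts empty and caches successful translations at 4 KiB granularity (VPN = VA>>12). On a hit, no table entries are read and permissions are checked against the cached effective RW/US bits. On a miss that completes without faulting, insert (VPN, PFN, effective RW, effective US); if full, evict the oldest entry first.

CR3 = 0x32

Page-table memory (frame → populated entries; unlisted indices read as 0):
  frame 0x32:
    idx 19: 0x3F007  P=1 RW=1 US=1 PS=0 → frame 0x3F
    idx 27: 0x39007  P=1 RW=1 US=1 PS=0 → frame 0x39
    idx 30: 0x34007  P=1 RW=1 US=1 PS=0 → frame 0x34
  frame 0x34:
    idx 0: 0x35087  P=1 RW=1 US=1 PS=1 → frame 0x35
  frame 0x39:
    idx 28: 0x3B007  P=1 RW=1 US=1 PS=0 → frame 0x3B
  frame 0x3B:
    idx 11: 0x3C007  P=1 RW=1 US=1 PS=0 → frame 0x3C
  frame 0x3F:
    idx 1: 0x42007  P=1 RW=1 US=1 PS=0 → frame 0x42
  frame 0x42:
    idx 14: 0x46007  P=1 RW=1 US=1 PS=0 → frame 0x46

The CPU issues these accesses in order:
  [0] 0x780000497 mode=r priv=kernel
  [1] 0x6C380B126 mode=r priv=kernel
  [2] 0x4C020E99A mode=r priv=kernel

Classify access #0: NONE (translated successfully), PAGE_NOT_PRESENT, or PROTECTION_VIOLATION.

Per-access translation:
#0 VA=0x780000497 (r,kernel):
  L0 @0x32[30] → 0x34007  P=1,RW=1,US=1,PS=0
  L1 @0x34[0] → 0x35087  P=1,RW=1,US=1,PS=1
  → PA=0x35497 (huge @L1)  (2 entries read)
#1 VA=0x6C380B126 (r,kernel):
  L0 @0x32[27] → 0x39007  P=1,RW=1,US=1,PS=0
  L1 @0x39[28] → 0x3B007  P=1,RW=1,US=1,PS=0
  L2 @0x3B[11] → 0x3C007  P=1,RW=1,US=1,PS=0
  → PA=0x3C126  (3 entries read)
#2 VA=0x4C020E99A (r,kernel):
  L0 @0x32[19] → 0x3F007  P=1,RW=1,US=1,PS=0
  L1 @0x3F[1] → 0x42007  P=1,RW=1,US=1,PS=0
  L2 @0x42[14] → 0x46007  P=1,RW=1,US=1,PS=0
  → PA=0x4699A  (3 entries read)

Access #0 fault: NONE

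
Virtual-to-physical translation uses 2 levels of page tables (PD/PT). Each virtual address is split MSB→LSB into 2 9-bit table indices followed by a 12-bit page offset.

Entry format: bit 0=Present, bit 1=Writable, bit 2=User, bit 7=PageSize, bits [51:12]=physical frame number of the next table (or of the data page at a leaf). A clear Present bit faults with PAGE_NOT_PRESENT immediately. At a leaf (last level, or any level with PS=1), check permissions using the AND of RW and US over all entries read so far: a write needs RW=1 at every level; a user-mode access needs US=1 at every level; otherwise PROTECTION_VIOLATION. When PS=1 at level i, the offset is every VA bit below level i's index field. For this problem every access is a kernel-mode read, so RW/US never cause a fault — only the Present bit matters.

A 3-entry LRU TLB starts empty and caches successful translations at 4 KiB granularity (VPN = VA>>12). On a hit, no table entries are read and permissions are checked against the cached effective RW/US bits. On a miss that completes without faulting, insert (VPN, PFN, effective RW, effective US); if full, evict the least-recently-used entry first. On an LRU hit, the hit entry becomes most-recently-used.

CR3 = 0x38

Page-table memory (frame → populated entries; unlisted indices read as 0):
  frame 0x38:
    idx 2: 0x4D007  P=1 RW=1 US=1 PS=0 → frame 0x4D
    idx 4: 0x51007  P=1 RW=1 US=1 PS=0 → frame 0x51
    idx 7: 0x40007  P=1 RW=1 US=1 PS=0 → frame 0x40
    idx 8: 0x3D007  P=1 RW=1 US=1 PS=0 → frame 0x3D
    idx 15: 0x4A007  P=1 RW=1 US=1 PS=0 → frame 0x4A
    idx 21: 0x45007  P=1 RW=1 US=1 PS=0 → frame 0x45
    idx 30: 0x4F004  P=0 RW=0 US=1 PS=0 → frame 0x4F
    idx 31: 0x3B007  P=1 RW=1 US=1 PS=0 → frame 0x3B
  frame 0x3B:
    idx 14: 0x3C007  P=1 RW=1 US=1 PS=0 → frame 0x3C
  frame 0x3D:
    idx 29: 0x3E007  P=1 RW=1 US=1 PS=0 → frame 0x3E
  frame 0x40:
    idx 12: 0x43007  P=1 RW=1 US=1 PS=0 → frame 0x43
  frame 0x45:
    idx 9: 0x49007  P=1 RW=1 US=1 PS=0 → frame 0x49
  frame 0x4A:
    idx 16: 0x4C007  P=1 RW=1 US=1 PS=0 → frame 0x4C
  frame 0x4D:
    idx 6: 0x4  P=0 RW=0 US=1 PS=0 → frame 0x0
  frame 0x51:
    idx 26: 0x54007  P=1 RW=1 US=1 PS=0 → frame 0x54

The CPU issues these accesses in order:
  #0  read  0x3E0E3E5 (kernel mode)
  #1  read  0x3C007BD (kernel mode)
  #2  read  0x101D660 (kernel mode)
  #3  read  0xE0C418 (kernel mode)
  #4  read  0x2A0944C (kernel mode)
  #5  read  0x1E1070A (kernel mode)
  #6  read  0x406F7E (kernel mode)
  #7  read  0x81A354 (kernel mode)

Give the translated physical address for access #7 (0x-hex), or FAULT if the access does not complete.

Per-access translation:
#0 VA=0x3E0E3E5 (r,kernel):
  [0] read 0x38 idx=31: raw=0x3B007 flags P=1 W=1 U=1 S=0
  [1] read 0x3B idx=14: raw=0x3C007 flags P=1 W=1 U=1 S=0
  ⇒ phys 0x3C3E5  [2 reads]
#1 VA=0x3C007BD (r,kernel):
  [0] read 0x38 idx=30: raw=0x4F004 flags P=0 W=0 U=1 S=0
  ✗ PAGE_NOT_PRESENT  [1 reads]
#2 VA=0x101D660 (r,kernel):
  [0] read 0x38 idx=8: raw=0x3D007 flags P=1 W=1 U=1 S=0
  [1] read 0x3D idx=29: raw=0x3E007 flags P=1 W=1 U=1 S=0
  ⇒ phys 0x3E660  [2 reads]
#3 VA=0xE0C418 (r,kernel):
  [0] read 0x38 idx=7: raw=0x40007 flags P=1 W=1 U=1 S=0
  [1] read 0x40 idx=12: raw=0x43007 flags P=1 W=1 U=1 S=0
  ⇒ phys 0x43418  [2 reads]
#4 VA=0x2A0944C (r,kernel):
  [0] read 0x38 idx=21: raw=0x45007 flags P=1 W=1 U=1 S=0
  [1] read 0x45 idx=9: raw=0x49007 flags P=1 W=1 U=1 S=0
  ⇒ phys 0x4944C  [2 reads]
#5 VA=0x1E1070A (r,kernel):
  [0] read 0x38 idx=15: raw=0x4A007 flags P=1 W=1 U=1 S=0
  [1] read 0x4A idx=16: raw=0x4C007 flags P=1 W=1 U=1 S=0
  ⇒ phys 0x4C70A  [2 reads]
#6 VA=0x406F7E (r,kernel):
  [0] read 0x38 idx=2: raw=0x4D007 flags P=1 W=1 U=1 S=0
  [1] read 0x4D idx=6: raw=0x4 flags P=0 W=0 U=1 S=0
  ✗ PAGE_NOT_PRESENT  [2 reads]
#7 VA=0x81A354 (r,kernel):
  [0] read 0x38 idx=4: raw=0x51007 flags P=1 W=1 U=1 S=0
  [1] read 0x51 idx=26: raw=0x54007 flags P=1 W=1 U=1 S=0
  ⇒ phys 0x54354  [2 reads]

Access #7 PA: 0x54354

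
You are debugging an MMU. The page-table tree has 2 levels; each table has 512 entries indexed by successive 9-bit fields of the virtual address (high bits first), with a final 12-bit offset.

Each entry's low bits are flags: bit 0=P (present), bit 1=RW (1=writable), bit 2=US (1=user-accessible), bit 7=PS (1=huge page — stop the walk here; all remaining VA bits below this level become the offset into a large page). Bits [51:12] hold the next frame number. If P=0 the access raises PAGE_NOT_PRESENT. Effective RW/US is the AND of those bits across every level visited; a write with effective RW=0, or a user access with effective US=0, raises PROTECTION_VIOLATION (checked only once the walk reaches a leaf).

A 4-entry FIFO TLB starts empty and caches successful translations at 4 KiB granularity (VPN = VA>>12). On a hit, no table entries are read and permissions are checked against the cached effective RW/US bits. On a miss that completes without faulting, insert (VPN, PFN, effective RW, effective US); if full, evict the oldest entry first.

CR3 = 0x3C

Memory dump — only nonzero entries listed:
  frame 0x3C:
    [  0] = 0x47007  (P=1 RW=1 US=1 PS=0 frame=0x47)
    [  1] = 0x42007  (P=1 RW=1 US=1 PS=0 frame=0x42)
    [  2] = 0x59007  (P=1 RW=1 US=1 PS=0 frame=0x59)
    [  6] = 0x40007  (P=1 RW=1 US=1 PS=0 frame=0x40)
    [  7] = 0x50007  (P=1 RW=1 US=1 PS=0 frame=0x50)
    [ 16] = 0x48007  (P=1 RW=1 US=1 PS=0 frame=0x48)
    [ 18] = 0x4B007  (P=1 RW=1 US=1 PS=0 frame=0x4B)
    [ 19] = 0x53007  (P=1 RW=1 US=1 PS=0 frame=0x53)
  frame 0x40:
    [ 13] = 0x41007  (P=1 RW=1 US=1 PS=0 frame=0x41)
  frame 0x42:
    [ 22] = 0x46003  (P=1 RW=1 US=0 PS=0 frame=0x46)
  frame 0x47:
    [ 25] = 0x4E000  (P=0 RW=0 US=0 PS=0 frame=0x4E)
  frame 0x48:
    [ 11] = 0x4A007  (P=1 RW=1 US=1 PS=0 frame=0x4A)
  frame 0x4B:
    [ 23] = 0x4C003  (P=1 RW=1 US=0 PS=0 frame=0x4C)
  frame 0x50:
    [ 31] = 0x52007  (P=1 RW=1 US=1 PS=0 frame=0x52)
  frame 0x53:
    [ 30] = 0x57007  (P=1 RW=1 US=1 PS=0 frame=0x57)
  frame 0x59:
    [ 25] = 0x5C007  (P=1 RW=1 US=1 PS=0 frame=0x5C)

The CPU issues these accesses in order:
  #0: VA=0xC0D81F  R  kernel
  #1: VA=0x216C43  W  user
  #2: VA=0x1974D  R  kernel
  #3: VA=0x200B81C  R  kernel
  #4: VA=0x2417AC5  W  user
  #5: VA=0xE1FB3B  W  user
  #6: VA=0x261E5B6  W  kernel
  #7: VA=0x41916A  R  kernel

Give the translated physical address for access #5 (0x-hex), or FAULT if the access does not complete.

Trace:
#0 VA=0xC0D81F (r,kernel):
  L0: frame=0x3C idx=6 entry=0x40007 [P=1 RW=1 US=1 PS=0]
  L1: frame=0x40 idx=13 entry=0x41007 [P=1 RW=1 US=1 PS=0]
  → PA=0x4181F  (2 entries read)
#1 VA=0x216C43 (w,user):
  L0: frame=0x3C idx=1 entry=0x42007 [P=1 RW=1 US=1 PS=0]
  L1: frame=0x42 idx=22 entry=0x46003 [P=1 RW=1 US=0 PS=0]
  ⇒ fault: PROTECTION_VIOLATION  — 2 lookups
#2 VA=0x1974D (r,kernel):
  L0: frame=0x3C idx=0 entry=0x47007 [P=1 RW=1 US=1 PS=0]
  L1: frame=0x47 idx=25 entry=0x4E000 [P=0 RW=0 US=0 PS=0]
  ⇒ fault: PAGE_NOT_PRESENT  — 2 lookups
#3 VA=0x200B81C (r,kernel):
  L0: frame=0x3C idx=16 entry=0x48007 [P=1 RW=1 US=1 PS=0]
  L1: frame=0x48 idx=11 entry=0x4A007 [P=1 RW=1 US=1 PS=0]
  → PA=0x4A81C  (2 entries read)
#4 VA=0x2417AC5 (w,user):
  L0: frame=0x3C idx=18 entry=0x4B007 [P=1 RW=1 US=1 PS=0]
  L1: frame=0x4B idx=23 entry=0x4C003 [P=1 RW=1 US=0 PS=0]
  ⇒ fault: PROTECTION_VIOLATION  — 2 lookups
#5 VA=0xE1FB3B (w,user):
  L0: frame=0x3C idx=7 entry=0x50007 [P=1 RW=1 US=1 PS=0]
  L1: frame=0x50 idx=31 entry=0x52007 [P=1 RW=1 US=1 PS=0]
  → PA=0x52B3B  (2 entries read)
#6 VA=0x261E5B6 (w,kernel):
  L0: frame=0x3C idx=19 entry=0x53007 [P=1 RW=1 US=1 PS=0]
  L1: frame=0x53 idx=30 entry=0x57007 [P=1 RW=1 US=1 PS=0]
  → PA=0x575B6  (2 entries read)
#7 VA=0x41916A (r,kernel):
  L0: frame=0x3C idx=2 entry=0x59007 [P=1 RW=1 US=1 PS=0]
  L1: frame=0x59 idx=25 entry=0x5C007 [P=1 RW=1 US=1 PS=0]
  → PA=0x5C16A  (2 entries read)

Access #5 PA: 0x52B3B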